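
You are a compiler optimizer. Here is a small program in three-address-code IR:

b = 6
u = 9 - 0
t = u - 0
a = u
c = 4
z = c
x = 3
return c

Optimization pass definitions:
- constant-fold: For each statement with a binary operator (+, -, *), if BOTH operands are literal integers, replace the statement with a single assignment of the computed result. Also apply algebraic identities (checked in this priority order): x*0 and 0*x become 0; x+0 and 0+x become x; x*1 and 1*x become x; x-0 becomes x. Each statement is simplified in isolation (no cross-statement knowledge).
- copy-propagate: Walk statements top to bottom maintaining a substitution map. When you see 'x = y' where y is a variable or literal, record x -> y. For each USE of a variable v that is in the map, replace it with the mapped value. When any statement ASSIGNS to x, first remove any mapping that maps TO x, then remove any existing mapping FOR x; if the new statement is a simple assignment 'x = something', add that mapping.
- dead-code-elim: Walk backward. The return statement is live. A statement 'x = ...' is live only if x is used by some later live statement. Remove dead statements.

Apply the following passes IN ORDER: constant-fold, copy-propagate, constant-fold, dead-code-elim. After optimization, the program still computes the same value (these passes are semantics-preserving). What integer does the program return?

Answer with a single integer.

Answer: 4

Derivation:
Initial IR:
  b = 6
  u = 9 - 0
  t = u - 0
  a = u
  c = 4
  z = c
  x = 3
  return c
After constant-fold (8 stmts):
  b = 6
  u = 9
  t = u
  a = u
  c = 4
  z = c
  x = 3
  return c
After copy-propagate (8 stmts):
  b = 6
  u = 9
  t = 9
  a = 9
  c = 4
  z = 4
  x = 3
  return 4
After constant-fold (8 stmts):
  b = 6
  u = 9
  t = 9
  a = 9
  c = 4
  z = 4
  x = 3
  return 4
After dead-code-elim (1 stmts):
  return 4
Evaluate:
  b = 6  =>  b = 6
  u = 9 - 0  =>  u = 9
  t = u - 0  =>  t = 9
  a = u  =>  a = 9
  c = 4  =>  c = 4
  z = c  =>  z = 4
  x = 3  =>  x = 3
  return c = 4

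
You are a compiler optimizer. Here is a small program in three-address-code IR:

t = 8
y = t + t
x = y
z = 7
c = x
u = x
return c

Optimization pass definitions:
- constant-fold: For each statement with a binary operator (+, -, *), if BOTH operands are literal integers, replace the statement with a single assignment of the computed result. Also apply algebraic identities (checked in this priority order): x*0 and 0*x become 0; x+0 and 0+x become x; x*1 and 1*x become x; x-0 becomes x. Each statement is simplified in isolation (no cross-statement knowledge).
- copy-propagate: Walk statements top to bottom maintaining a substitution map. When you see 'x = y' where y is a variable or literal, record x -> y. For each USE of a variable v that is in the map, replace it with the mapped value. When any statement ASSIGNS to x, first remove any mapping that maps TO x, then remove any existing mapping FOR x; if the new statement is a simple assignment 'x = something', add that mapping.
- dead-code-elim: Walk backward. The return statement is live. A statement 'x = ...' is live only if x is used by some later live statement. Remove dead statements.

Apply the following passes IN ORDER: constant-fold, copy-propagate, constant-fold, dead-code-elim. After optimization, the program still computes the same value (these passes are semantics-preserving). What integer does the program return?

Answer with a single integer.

Initial IR:
  t = 8
  y = t + t
  x = y
  z = 7
  c = x
  u = x
  return c
After constant-fold (7 stmts):
  t = 8
  y = t + t
  x = y
  z = 7
  c = x
  u = x
  return c
After copy-propagate (7 stmts):
  t = 8
  y = 8 + 8
  x = y
  z = 7
  c = y
  u = y
  return y
After constant-fold (7 stmts):
  t = 8
  y = 16
  x = y
  z = 7
  c = y
  u = y
  return y
After dead-code-elim (2 stmts):
  y = 16
  return y
Evaluate:
  t = 8  =>  t = 8
  y = t + t  =>  y = 16
  x = y  =>  x = 16
  z = 7  =>  z = 7
  c = x  =>  c = 16
  u = x  =>  u = 16
  return c = 16

Answer: 16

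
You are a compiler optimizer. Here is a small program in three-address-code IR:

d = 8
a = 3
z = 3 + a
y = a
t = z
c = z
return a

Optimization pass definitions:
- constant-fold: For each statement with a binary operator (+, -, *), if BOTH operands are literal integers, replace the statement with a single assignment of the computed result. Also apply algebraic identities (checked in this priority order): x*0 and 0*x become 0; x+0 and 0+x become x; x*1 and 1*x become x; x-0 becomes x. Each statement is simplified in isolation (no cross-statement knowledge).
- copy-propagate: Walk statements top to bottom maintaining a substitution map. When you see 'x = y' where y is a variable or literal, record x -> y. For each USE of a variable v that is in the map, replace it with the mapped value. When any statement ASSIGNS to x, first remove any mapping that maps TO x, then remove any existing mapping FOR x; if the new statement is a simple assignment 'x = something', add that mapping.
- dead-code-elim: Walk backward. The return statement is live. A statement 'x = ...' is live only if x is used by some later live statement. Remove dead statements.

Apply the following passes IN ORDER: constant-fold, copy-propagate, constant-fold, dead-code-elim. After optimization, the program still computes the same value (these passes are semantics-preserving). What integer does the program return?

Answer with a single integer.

Answer: 3

Derivation:
Initial IR:
  d = 8
  a = 3
  z = 3 + a
  y = a
  t = z
  c = z
  return a
After constant-fold (7 stmts):
  d = 8
  a = 3
  z = 3 + a
  y = a
  t = z
  c = z
  return a
After copy-propagate (7 stmts):
  d = 8
  a = 3
  z = 3 + 3
  y = 3
  t = z
  c = z
  return 3
After constant-fold (7 stmts):
  d = 8
  a = 3
  z = 6
  y = 3
  t = z
  c = z
  return 3
After dead-code-elim (1 stmts):
  return 3
Evaluate:
  d = 8  =>  d = 8
  a = 3  =>  a = 3
  z = 3 + a  =>  z = 6
  y = a  =>  y = 3
  t = z  =>  t = 6
  c = z  =>  c = 6
  return a = 3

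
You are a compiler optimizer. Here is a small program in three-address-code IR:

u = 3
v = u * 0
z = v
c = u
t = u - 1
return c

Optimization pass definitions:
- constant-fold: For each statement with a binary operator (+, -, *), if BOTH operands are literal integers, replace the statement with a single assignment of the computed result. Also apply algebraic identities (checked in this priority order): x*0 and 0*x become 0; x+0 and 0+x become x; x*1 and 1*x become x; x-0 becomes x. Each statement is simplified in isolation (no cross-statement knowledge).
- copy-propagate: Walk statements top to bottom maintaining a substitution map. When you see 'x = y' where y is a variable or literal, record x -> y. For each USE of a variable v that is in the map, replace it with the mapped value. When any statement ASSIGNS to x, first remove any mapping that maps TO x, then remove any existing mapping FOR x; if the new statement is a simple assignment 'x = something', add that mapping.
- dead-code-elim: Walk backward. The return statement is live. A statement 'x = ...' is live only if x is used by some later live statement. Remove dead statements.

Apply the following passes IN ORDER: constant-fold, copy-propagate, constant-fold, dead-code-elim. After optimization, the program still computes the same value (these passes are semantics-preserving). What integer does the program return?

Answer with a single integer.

Answer: 3

Derivation:
Initial IR:
  u = 3
  v = u * 0
  z = v
  c = u
  t = u - 1
  return c
After constant-fold (6 stmts):
  u = 3
  v = 0
  z = v
  c = u
  t = u - 1
  return c
After copy-propagate (6 stmts):
  u = 3
  v = 0
  z = 0
  c = 3
  t = 3 - 1
  return 3
After constant-fold (6 stmts):
  u = 3
  v = 0
  z = 0
  c = 3
  t = 2
  return 3
After dead-code-elim (1 stmts):
  return 3
Evaluate:
  u = 3  =>  u = 3
  v = u * 0  =>  v = 0
  z = v  =>  z = 0
  c = u  =>  c = 3
  t = u - 1  =>  t = 2
  return c = 3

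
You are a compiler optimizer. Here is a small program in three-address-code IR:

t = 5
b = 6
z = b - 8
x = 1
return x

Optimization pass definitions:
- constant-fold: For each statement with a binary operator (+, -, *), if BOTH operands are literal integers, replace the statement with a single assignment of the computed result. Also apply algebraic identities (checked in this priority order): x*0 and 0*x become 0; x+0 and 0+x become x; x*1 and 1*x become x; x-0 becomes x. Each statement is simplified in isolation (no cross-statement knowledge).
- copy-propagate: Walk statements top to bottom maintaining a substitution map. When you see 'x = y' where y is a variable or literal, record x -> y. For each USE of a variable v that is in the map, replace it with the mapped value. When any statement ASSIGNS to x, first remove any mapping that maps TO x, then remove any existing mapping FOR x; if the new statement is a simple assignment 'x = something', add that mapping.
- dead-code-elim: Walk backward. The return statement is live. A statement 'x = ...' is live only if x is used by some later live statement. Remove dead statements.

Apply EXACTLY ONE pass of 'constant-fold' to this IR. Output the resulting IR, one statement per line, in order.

Applying constant-fold statement-by-statement:
  [1] t = 5  (unchanged)
  [2] b = 6  (unchanged)
  [3] z = b - 8  (unchanged)
  [4] x = 1  (unchanged)
  [5] return x  (unchanged)
Result (5 stmts):
  t = 5
  b = 6
  z = b - 8
  x = 1
  return x

Answer: t = 5
b = 6
z = b - 8
x = 1
return x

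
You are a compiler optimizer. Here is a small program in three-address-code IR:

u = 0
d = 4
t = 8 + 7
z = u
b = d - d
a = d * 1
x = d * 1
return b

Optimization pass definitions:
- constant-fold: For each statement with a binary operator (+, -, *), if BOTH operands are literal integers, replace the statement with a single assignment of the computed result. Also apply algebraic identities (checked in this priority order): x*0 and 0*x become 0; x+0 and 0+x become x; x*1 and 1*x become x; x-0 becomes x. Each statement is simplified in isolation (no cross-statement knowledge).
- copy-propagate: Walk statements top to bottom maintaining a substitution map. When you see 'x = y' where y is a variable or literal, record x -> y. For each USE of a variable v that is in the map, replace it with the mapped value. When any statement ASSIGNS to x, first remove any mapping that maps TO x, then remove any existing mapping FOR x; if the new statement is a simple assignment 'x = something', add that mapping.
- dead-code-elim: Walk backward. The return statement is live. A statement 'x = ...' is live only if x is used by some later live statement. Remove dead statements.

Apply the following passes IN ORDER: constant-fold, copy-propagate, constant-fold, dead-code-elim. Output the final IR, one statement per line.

Answer: b = 0
return b

Derivation:
Initial IR:
  u = 0
  d = 4
  t = 8 + 7
  z = u
  b = d - d
  a = d * 1
  x = d * 1
  return b
After constant-fold (8 stmts):
  u = 0
  d = 4
  t = 15
  z = u
  b = d - d
  a = d
  x = d
  return b
After copy-propagate (8 stmts):
  u = 0
  d = 4
  t = 15
  z = 0
  b = 4 - 4
  a = 4
  x = 4
  return b
After constant-fold (8 stmts):
  u = 0
  d = 4
  t = 15
  z = 0
  b = 0
  a = 4
  x = 4
  return b
After dead-code-elim (2 stmts):
  b = 0
  return b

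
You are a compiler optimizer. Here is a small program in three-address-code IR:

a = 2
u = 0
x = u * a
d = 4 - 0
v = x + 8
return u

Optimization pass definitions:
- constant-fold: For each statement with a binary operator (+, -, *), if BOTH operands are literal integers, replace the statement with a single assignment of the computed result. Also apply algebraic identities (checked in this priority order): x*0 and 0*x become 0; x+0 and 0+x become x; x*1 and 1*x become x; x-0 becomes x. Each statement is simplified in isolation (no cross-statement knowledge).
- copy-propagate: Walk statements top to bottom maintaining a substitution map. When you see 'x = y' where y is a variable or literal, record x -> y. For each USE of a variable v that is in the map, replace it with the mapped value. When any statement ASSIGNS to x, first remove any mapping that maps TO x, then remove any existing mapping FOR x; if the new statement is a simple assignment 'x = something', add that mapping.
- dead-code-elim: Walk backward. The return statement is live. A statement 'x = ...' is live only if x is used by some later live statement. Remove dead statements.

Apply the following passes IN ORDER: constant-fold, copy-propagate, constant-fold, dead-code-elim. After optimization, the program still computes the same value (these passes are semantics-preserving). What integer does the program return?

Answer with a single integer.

Answer: 0

Derivation:
Initial IR:
  a = 2
  u = 0
  x = u * a
  d = 4 - 0
  v = x + 8
  return u
After constant-fold (6 stmts):
  a = 2
  u = 0
  x = u * a
  d = 4
  v = x + 8
  return u
After copy-propagate (6 stmts):
  a = 2
  u = 0
  x = 0 * 2
  d = 4
  v = x + 8
  return 0
After constant-fold (6 stmts):
  a = 2
  u = 0
  x = 0
  d = 4
  v = x + 8
  return 0
After dead-code-elim (1 stmts):
  return 0
Evaluate:
  a = 2  =>  a = 2
  u = 0  =>  u = 0
  x = u * a  =>  x = 0
  d = 4 - 0  =>  d = 4
  v = x + 8  =>  v = 8
  return u = 0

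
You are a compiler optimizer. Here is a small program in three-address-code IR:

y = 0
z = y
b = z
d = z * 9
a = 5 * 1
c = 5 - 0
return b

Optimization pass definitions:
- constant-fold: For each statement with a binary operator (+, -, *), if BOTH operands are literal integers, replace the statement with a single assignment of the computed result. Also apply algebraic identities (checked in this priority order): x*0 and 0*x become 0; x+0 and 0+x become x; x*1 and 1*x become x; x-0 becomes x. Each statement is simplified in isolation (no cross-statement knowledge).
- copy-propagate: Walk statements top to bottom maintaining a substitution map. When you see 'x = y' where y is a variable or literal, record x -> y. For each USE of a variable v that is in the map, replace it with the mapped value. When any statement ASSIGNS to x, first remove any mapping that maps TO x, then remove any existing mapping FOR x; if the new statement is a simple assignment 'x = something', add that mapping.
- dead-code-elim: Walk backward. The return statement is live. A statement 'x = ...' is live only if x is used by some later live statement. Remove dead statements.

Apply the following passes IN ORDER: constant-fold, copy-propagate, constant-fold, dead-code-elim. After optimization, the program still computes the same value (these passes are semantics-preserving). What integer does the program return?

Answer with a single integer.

Answer: 0

Derivation:
Initial IR:
  y = 0
  z = y
  b = z
  d = z * 9
  a = 5 * 1
  c = 5 - 0
  return b
After constant-fold (7 stmts):
  y = 0
  z = y
  b = z
  d = z * 9
  a = 5
  c = 5
  return b
After copy-propagate (7 stmts):
  y = 0
  z = 0
  b = 0
  d = 0 * 9
  a = 5
  c = 5
  return 0
After constant-fold (7 stmts):
  y = 0
  z = 0
  b = 0
  d = 0
  a = 5
  c = 5
  return 0
After dead-code-elim (1 stmts):
  return 0
Evaluate:
  y = 0  =>  y = 0
  z = y  =>  z = 0
  b = z  =>  b = 0
  d = z * 9  =>  d = 0
  a = 5 * 1  =>  a = 5
  c = 5 - 0  =>  c = 5
  return b = 0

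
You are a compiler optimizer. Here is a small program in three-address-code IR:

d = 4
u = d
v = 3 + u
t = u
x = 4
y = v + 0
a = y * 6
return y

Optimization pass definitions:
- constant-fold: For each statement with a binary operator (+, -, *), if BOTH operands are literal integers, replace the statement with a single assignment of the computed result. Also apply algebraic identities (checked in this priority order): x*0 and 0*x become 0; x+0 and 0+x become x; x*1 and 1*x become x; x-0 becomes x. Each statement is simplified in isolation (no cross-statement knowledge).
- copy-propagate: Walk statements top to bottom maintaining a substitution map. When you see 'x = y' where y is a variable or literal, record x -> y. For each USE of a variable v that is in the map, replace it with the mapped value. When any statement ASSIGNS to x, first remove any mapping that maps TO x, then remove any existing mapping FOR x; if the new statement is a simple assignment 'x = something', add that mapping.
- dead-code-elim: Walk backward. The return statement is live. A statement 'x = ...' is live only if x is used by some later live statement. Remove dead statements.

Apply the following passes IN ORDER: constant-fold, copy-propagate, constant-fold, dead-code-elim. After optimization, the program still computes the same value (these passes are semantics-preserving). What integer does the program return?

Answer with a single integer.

Initial IR:
  d = 4
  u = d
  v = 3 + u
  t = u
  x = 4
  y = v + 0
  a = y * 6
  return y
After constant-fold (8 stmts):
  d = 4
  u = d
  v = 3 + u
  t = u
  x = 4
  y = v
  a = y * 6
  return y
After copy-propagate (8 stmts):
  d = 4
  u = 4
  v = 3 + 4
  t = 4
  x = 4
  y = v
  a = v * 6
  return v
After constant-fold (8 stmts):
  d = 4
  u = 4
  v = 7
  t = 4
  x = 4
  y = v
  a = v * 6
  return v
After dead-code-elim (2 stmts):
  v = 7
  return v
Evaluate:
  d = 4  =>  d = 4
  u = d  =>  u = 4
  v = 3 + u  =>  v = 7
  t = u  =>  t = 4
  x = 4  =>  x = 4
  y = v + 0  =>  y = 7
  a = y * 6  =>  a = 42
  return y = 7

Answer: 7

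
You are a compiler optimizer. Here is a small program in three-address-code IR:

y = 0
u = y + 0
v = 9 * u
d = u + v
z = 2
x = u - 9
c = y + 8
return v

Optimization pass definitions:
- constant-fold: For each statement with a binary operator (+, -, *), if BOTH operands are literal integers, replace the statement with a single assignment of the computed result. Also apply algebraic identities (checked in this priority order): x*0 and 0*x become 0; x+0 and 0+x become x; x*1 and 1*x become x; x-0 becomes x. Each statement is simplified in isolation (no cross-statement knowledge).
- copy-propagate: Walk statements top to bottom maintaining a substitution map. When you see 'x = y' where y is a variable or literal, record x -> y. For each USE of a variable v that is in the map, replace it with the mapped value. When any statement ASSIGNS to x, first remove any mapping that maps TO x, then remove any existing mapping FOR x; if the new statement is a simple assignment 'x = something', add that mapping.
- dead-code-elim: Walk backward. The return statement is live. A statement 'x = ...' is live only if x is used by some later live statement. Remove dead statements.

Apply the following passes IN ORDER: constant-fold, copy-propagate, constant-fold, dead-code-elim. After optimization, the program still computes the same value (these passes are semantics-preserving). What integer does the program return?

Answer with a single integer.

Initial IR:
  y = 0
  u = y + 0
  v = 9 * u
  d = u + v
  z = 2
  x = u - 9
  c = y + 8
  return v
After constant-fold (8 stmts):
  y = 0
  u = y
  v = 9 * u
  d = u + v
  z = 2
  x = u - 9
  c = y + 8
  return v
After copy-propagate (8 stmts):
  y = 0
  u = 0
  v = 9 * 0
  d = 0 + v
  z = 2
  x = 0 - 9
  c = 0 + 8
  return v
After constant-fold (8 stmts):
  y = 0
  u = 0
  v = 0
  d = v
  z = 2
  x = -9
  c = 8
  return v
After dead-code-elim (2 stmts):
  v = 0
  return v
Evaluate:
  y = 0  =>  y = 0
  u = y + 0  =>  u = 0
  v = 9 * u  =>  v = 0
  d = u + v  =>  d = 0
  z = 2  =>  z = 2
  x = u - 9  =>  x = -9
  c = y + 8  =>  c = 8
  return v = 0

Answer: 0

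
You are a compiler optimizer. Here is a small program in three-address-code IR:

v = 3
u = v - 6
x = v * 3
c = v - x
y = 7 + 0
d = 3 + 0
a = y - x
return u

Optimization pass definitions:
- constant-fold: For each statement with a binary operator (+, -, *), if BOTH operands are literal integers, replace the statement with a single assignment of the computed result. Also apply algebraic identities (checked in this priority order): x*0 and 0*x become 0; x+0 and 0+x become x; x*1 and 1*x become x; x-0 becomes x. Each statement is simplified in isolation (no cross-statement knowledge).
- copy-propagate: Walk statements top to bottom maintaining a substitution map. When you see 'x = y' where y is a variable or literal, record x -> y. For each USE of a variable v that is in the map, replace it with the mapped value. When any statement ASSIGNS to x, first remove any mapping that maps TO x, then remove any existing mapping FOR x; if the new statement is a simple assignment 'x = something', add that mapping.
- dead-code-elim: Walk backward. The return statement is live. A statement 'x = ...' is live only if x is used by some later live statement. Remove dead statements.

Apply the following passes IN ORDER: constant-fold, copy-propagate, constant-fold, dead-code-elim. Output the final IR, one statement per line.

Answer: u = -3
return u

Derivation:
Initial IR:
  v = 3
  u = v - 6
  x = v * 3
  c = v - x
  y = 7 + 0
  d = 3 + 0
  a = y - x
  return u
After constant-fold (8 stmts):
  v = 3
  u = v - 6
  x = v * 3
  c = v - x
  y = 7
  d = 3
  a = y - x
  return u
After copy-propagate (8 stmts):
  v = 3
  u = 3 - 6
  x = 3 * 3
  c = 3 - x
  y = 7
  d = 3
  a = 7 - x
  return u
After constant-fold (8 stmts):
  v = 3
  u = -3
  x = 9
  c = 3 - x
  y = 7
  d = 3
  a = 7 - x
  return u
After dead-code-elim (2 stmts):
  u = -3
  return u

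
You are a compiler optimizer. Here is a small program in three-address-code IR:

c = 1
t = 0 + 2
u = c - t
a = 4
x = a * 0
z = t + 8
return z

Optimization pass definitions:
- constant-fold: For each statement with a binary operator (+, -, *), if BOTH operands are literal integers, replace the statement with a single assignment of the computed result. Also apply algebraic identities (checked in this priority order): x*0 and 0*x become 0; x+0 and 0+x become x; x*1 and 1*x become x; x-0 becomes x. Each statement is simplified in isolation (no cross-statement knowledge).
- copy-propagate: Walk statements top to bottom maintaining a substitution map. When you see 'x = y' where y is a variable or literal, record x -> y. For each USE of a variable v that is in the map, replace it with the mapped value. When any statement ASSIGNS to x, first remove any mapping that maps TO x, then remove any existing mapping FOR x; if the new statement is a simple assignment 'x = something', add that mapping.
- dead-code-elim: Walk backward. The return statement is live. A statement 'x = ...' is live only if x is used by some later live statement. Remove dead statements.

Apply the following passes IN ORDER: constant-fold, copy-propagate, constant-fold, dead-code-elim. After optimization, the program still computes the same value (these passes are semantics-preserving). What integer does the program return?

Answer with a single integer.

Answer: 10

Derivation:
Initial IR:
  c = 1
  t = 0 + 2
  u = c - t
  a = 4
  x = a * 0
  z = t + 8
  return z
After constant-fold (7 stmts):
  c = 1
  t = 2
  u = c - t
  a = 4
  x = 0
  z = t + 8
  return z
After copy-propagate (7 stmts):
  c = 1
  t = 2
  u = 1 - 2
  a = 4
  x = 0
  z = 2 + 8
  return z
After constant-fold (7 stmts):
  c = 1
  t = 2
  u = -1
  a = 4
  x = 0
  z = 10
  return z
After dead-code-elim (2 stmts):
  z = 10
  return z
Evaluate:
  c = 1  =>  c = 1
  t = 0 + 2  =>  t = 2
  u = c - t  =>  u = -1
  a = 4  =>  a = 4
  x = a * 0  =>  x = 0
  z = t + 8  =>  z = 10
  return z = 10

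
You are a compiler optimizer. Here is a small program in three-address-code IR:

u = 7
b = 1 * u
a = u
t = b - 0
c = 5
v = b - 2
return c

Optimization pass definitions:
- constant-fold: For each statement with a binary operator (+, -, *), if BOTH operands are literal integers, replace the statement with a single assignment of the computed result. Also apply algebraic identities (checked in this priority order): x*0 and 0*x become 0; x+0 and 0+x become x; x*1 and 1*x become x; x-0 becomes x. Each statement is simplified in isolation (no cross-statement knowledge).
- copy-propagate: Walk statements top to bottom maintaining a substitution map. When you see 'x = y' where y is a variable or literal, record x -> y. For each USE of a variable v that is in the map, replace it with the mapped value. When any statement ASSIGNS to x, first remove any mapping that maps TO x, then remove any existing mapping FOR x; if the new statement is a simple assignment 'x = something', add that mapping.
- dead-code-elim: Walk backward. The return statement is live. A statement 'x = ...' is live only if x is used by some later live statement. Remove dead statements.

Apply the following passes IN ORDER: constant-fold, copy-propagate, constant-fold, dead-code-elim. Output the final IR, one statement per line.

Initial IR:
  u = 7
  b = 1 * u
  a = u
  t = b - 0
  c = 5
  v = b - 2
  return c
After constant-fold (7 stmts):
  u = 7
  b = u
  a = u
  t = b
  c = 5
  v = b - 2
  return c
After copy-propagate (7 stmts):
  u = 7
  b = 7
  a = 7
  t = 7
  c = 5
  v = 7 - 2
  return 5
After constant-fold (7 stmts):
  u = 7
  b = 7
  a = 7
  t = 7
  c = 5
  v = 5
  return 5
After dead-code-elim (1 stmts):
  return 5

Answer: return 5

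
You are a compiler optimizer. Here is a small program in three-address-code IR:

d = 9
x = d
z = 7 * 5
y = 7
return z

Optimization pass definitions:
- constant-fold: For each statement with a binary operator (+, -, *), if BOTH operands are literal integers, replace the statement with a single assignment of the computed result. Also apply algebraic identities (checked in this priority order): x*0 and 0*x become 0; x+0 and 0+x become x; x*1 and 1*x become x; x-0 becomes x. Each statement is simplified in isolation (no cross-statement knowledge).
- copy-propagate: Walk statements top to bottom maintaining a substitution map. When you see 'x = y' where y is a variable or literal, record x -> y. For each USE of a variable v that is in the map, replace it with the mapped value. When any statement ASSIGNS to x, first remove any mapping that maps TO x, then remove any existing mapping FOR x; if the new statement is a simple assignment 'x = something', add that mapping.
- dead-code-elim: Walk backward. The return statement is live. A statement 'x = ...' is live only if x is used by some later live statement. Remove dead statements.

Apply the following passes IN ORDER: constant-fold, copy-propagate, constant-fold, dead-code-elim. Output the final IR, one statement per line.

Answer: return 35

Derivation:
Initial IR:
  d = 9
  x = d
  z = 7 * 5
  y = 7
  return z
After constant-fold (5 stmts):
  d = 9
  x = d
  z = 35
  y = 7
  return z
After copy-propagate (5 stmts):
  d = 9
  x = 9
  z = 35
  y = 7
  return 35
After constant-fold (5 stmts):
  d = 9
  x = 9
  z = 35
  y = 7
  return 35
After dead-code-elim (1 stmts):
  return 35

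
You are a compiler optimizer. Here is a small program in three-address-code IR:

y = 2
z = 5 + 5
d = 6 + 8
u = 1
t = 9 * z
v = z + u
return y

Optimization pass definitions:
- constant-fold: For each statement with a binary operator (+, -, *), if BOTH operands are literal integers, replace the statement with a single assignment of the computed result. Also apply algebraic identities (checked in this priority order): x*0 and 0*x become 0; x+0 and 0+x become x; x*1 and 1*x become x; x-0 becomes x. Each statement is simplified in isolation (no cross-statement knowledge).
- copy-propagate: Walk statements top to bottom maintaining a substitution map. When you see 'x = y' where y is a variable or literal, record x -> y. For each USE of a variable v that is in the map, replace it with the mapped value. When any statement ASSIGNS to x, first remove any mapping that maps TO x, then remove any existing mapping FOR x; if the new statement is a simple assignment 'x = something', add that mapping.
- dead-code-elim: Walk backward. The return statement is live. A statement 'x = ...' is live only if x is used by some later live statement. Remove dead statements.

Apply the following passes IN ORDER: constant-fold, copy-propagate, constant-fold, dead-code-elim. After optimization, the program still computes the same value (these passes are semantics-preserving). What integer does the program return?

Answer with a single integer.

Answer: 2

Derivation:
Initial IR:
  y = 2
  z = 5 + 5
  d = 6 + 8
  u = 1
  t = 9 * z
  v = z + u
  return y
After constant-fold (7 stmts):
  y = 2
  z = 10
  d = 14
  u = 1
  t = 9 * z
  v = z + u
  return y
After copy-propagate (7 stmts):
  y = 2
  z = 10
  d = 14
  u = 1
  t = 9 * 10
  v = 10 + 1
  return 2
After constant-fold (7 stmts):
  y = 2
  z = 10
  d = 14
  u = 1
  t = 90
  v = 11
  return 2
After dead-code-elim (1 stmts):
  return 2
Evaluate:
  y = 2  =>  y = 2
  z = 5 + 5  =>  z = 10
  d = 6 + 8  =>  d = 14
  u = 1  =>  u = 1
  t = 9 * z  =>  t = 90
  v = z + u  =>  v = 11
  return y = 2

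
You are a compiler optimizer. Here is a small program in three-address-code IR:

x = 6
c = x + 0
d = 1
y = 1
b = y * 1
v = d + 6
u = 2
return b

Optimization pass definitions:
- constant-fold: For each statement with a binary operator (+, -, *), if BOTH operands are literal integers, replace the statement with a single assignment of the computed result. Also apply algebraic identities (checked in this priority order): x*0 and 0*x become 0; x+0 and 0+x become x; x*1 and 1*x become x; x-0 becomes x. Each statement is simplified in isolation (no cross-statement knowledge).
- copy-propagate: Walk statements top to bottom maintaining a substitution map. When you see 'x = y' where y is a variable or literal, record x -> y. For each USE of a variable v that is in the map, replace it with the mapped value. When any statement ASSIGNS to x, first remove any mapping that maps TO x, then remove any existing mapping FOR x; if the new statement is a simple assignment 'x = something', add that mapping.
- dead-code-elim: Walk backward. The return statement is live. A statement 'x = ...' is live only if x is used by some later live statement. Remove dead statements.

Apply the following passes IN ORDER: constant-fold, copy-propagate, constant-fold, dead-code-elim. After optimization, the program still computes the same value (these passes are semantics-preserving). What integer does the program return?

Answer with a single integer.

Answer: 1

Derivation:
Initial IR:
  x = 6
  c = x + 0
  d = 1
  y = 1
  b = y * 1
  v = d + 6
  u = 2
  return b
After constant-fold (8 stmts):
  x = 6
  c = x
  d = 1
  y = 1
  b = y
  v = d + 6
  u = 2
  return b
After copy-propagate (8 stmts):
  x = 6
  c = 6
  d = 1
  y = 1
  b = 1
  v = 1 + 6
  u = 2
  return 1
After constant-fold (8 stmts):
  x = 6
  c = 6
  d = 1
  y = 1
  b = 1
  v = 7
  u = 2
  return 1
After dead-code-elim (1 stmts):
  return 1
Evaluate:
  x = 6  =>  x = 6
  c = x + 0  =>  c = 6
  d = 1  =>  d = 1
  y = 1  =>  y = 1
  b = y * 1  =>  b = 1
  v = d + 6  =>  v = 7
  u = 2  =>  u = 2
  return b = 1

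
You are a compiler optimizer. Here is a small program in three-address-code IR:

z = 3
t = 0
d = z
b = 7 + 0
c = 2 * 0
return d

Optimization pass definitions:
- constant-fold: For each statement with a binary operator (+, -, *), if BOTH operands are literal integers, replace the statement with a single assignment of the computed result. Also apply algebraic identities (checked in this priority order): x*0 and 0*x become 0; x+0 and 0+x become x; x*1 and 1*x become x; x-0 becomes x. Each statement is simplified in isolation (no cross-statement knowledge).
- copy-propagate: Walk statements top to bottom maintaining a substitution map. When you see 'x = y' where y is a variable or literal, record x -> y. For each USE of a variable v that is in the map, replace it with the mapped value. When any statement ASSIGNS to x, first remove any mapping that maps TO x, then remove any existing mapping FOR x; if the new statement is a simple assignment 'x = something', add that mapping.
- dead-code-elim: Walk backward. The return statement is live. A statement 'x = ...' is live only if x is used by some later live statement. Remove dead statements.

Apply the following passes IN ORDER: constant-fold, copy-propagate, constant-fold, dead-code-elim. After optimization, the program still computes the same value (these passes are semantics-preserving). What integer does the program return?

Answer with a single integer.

Initial IR:
  z = 3
  t = 0
  d = z
  b = 7 + 0
  c = 2 * 0
  return d
After constant-fold (6 stmts):
  z = 3
  t = 0
  d = z
  b = 7
  c = 0
  return d
After copy-propagate (6 stmts):
  z = 3
  t = 0
  d = 3
  b = 7
  c = 0
  return 3
After constant-fold (6 stmts):
  z = 3
  t = 0
  d = 3
  b = 7
  c = 0
  return 3
After dead-code-elim (1 stmts):
  return 3
Evaluate:
  z = 3  =>  z = 3
  t = 0  =>  t = 0
  d = z  =>  d = 3
  b = 7 + 0  =>  b = 7
  c = 2 * 0  =>  c = 0
  return d = 3

Answer: 3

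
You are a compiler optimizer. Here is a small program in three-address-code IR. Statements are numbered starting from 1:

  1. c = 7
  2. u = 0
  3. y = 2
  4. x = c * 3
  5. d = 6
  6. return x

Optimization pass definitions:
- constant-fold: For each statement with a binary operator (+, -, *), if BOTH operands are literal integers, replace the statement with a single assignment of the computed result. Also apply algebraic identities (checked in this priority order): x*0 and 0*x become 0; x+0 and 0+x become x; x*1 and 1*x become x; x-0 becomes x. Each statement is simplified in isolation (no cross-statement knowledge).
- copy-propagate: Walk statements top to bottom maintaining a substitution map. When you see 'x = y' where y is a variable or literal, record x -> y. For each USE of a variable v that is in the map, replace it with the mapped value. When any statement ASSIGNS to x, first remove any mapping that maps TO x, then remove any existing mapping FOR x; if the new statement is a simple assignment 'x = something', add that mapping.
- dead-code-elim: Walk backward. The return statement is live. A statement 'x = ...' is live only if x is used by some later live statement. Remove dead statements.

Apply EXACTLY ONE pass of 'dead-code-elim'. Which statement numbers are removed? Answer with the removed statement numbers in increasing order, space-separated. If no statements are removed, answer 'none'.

Answer: 2 3 5

Derivation:
Backward liveness scan:
Stmt 1 'c = 7': KEEP (c is live); live-in = []
Stmt 2 'u = 0': DEAD (u not in live set ['c'])
Stmt 3 'y = 2': DEAD (y not in live set ['c'])
Stmt 4 'x = c * 3': KEEP (x is live); live-in = ['c']
Stmt 5 'd = 6': DEAD (d not in live set ['x'])
Stmt 6 'return x': KEEP (return); live-in = ['x']
Removed statement numbers: [2, 3, 5]
Surviving IR:
  c = 7
  x = c * 3
  return x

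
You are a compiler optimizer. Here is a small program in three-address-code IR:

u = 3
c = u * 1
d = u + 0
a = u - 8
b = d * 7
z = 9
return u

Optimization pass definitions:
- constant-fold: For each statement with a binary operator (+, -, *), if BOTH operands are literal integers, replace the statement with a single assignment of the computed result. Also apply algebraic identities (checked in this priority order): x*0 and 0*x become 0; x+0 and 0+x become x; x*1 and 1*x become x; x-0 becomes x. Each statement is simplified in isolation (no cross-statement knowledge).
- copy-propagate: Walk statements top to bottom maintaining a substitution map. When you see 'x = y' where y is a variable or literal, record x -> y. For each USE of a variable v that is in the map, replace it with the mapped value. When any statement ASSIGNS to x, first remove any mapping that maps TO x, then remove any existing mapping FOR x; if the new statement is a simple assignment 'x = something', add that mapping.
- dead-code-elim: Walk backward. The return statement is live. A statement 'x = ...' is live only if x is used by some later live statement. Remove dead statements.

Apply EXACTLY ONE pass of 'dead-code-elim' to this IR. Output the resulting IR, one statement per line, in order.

Applying dead-code-elim statement-by-statement:
  [7] return u  -> KEEP (return); live=['u']
  [6] z = 9  -> DEAD (z not live)
  [5] b = d * 7  -> DEAD (b not live)
  [4] a = u - 8  -> DEAD (a not live)
  [3] d = u + 0  -> DEAD (d not live)
  [2] c = u * 1  -> DEAD (c not live)
  [1] u = 3  -> KEEP; live=[]
Result (2 stmts):
  u = 3
  return u

Answer: u = 3
return u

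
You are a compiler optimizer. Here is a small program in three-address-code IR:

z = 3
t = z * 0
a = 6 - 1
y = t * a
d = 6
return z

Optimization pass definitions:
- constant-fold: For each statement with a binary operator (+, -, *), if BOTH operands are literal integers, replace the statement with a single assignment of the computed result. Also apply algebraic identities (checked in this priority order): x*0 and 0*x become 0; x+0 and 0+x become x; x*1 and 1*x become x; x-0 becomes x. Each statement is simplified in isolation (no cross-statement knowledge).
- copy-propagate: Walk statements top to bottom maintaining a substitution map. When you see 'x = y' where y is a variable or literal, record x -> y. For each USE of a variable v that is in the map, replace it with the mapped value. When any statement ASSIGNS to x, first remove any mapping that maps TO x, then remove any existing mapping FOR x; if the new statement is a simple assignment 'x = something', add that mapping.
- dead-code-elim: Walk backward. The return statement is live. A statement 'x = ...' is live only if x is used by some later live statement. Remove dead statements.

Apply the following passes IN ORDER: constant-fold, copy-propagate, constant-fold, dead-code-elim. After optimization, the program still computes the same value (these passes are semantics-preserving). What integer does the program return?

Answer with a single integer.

Answer: 3

Derivation:
Initial IR:
  z = 3
  t = z * 0
  a = 6 - 1
  y = t * a
  d = 6
  return z
After constant-fold (6 stmts):
  z = 3
  t = 0
  a = 5
  y = t * a
  d = 6
  return z
After copy-propagate (6 stmts):
  z = 3
  t = 0
  a = 5
  y = 0 * 5
  d = 6
  return 3
After constant-fold (6 stmts):
  z = 3
  t = 0
  a = 5
  y = 0
  d = 6
  return 3
After dead-code-elim (1 stmts):
  return 3
Evaluate:
  z = 3  =>  z = 3
  t = z * 0  =>  t = 0
  a = 6 - 1  =>  a = 5
  y = t * a  =>  y = 0
  d = 6  =>  d = 6
  return z = 3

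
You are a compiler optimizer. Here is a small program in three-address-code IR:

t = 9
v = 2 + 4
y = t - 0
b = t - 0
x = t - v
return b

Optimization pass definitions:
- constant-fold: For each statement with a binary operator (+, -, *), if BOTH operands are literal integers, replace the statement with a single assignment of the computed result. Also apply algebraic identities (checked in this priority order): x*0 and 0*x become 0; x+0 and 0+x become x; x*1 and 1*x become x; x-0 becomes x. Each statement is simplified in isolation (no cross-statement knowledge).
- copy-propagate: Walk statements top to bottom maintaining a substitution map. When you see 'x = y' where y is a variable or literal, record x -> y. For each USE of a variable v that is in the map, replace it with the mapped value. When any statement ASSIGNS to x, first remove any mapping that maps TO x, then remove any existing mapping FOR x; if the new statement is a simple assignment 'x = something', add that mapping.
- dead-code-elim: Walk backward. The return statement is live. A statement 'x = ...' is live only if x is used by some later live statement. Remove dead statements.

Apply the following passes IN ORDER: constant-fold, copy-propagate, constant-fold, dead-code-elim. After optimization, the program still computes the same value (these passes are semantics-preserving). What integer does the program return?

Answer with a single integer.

Initial IR:
  t = 9
  v = 2 + 4
  y = t - 0
  b = t - 0
  x = t - v
  return b
After constant-fold (6 stmts):
  t = 9
  v = 6
  y = t
  b = t
  x = t - v
  return b
After copy-propagate (6 stmts):
  t = 9
  v = 6
  y = 9
  b = 9
  x = 9 - 6
  return 9
After constant-fold (6 stmts):
  t = 9
  v = 6
  y = 9
  b = 9
  x = 3
  return 9
After dead-code-elim (1 stmts):
  return 9
Evaluate:
  t = 9  =>  t = 9
  v = 2 + 4  =>  v = 6
  y = t - 0  =>  y = 9
  b = t - 0  =>  b = 9
  x = t - v  =>  x = 3
  return b = 9

Answer: 9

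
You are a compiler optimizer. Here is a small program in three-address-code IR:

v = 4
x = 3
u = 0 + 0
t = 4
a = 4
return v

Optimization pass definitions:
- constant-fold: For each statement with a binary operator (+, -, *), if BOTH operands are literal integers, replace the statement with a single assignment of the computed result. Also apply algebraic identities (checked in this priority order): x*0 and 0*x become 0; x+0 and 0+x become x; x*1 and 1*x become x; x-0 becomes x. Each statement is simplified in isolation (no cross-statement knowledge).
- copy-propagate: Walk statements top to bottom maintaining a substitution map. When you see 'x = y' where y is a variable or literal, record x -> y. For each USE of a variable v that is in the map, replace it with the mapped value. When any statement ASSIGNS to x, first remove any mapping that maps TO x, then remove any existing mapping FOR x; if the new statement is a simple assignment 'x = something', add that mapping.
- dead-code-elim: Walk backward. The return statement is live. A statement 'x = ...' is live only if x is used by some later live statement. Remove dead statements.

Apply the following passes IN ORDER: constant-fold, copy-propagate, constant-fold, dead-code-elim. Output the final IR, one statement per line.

Answer: return 4

Derivation:
Initial IR:
  v = 4
  x = 3
  u = 0 + 0
  t = 4
  a = 4
  return v
After constant-fold (6 stmts):
  v = 4
  x = 3
  u = 0
  t = 4
  a = 4
  return v
After copy-propagate (6 stmts):
  v = 4
  x = 3
  u = 0
  t = 4
  a = 4
  return 4
After constant-fold (6 stmts):
  v = 4
  x = 3
  u = 0
  t = 4
  a = 4
  return 4
After dead-code-elim (1 stmts):
  return 4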